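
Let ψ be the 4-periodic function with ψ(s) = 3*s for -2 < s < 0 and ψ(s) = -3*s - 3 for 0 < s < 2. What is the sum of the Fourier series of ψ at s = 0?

-3/2

At s = 0 the one-sided limits are ψ(0^-) = 0 and ψ(0^+) = -3.
By Dirichlet's theorem the series converges to their average, [(0) + (-3)]/2 = -3/2.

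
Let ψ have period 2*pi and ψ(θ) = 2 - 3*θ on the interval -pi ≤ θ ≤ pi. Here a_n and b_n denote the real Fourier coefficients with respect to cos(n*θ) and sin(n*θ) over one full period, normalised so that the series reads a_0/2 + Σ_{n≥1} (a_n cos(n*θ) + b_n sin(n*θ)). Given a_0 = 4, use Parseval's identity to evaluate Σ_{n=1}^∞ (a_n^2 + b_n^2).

Parseval: a_0^2/2 + Σ_{n≥1} (a_n^2+b_n^2) = 1/pi ∫_{-pi}^{pi} ψ(θ)^2 dθ = 8 + 6*pi**2.
Subtract a_0^2/2 = 8: Σ (a_n^2+b_n^2) = 6*pi**2.

6*pi**2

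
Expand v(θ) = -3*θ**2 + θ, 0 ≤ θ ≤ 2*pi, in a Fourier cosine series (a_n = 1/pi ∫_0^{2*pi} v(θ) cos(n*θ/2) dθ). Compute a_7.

a_7 = 1/pi ∫_0^{2*pi} (-3*θ**2 + θ) cos(7*θ/2) dθ.
Integrating by parts twice (tabular method), an antiderivative of (-3*θ**2 + θ) cos(7*θ/2) is -6*θ**2*sin(7*θ/2)/7 + 2*θ*sin(7*θ/2)/7 - 24*θ*cos(7*θ/2)/49 + 48*sin(7*θ/2)/343 + 4*cos(7*θ/2)/49; evaluating from 0 to 2*pi: ∫_{0}^{2*pi} (-3*θ**2 + θ) cos(7*θ/2) dθ = (-4/49 + 48*pi/49) - (4/49) = -8/49 + 48*pi/49.
Hence a_7 = (1/pi)·(-8/49 + 48*pi/49) = 8*(-1 + 6*pi)/(49*pi).

8*(-1 + 6*pi)/(49*pi)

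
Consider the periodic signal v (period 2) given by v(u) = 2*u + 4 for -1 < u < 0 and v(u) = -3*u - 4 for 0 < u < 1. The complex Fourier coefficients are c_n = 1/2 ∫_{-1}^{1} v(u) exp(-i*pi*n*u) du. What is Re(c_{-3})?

Since v is real-valued, Re(c_{-3}) = 1/2 ∫_{-1}^{1} v(u) cos(-3*pi*u) du = a_{3}/2.
Split the integral at the breakpoints.
Integrating by parts (boundary term plus one more integral), an antiderivative of (2*u + 4) cos(-3*pi*u) is 2*u*sin(3*pi*u)/(3*pi) + 4*sin(3*pi*u)/(3*pi) + 2*cos(3*pi*u)/(9*pi**2); evaluating from -1 to 0: ∫_{-1}^{0} (2*u + 4) cos(-3*pi*u) du = (2/(9*pi**2)) - (-2/(9*pi**2)) = 4/(9*pi**2).
Integrating by parts (boundary term plus one more integral), an antiderivative of (-3*u - 4) cos(-3*pi*u) is -u*sin(3*pi*u)/pi - 4*sin(3*pi*u)/(3*pi) - cos(3*pi*u)/(3*pi**2); evaluating from 0 to 1: ∫_{0}^{1} (-3*u - 4) cos(-3*pi*u) du = (1/(3*pi**2)) - (-1/(3*pi**2)) = 2/(3*pi**2).
So ∫_{-1}^{1} v(u) cos(-3*pi*u) du = 10/(9*pi**2).
Hence Re(c_{-3}) = (1/2)·(10/(9*pi**2)) = 5/(9*pi**2).

5/(9*pi**2)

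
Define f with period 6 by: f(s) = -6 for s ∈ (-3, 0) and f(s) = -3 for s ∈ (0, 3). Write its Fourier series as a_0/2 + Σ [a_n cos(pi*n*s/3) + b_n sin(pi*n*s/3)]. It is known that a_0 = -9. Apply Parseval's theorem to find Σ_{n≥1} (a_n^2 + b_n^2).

9/2

Parseval: a_0^2/2 + Σ_{n≥1} (a_n^2+b_n^2) = 1/3 ∫_{-3}^{3} f(s)^2 ds = 45.
Subtract a_0^2/2 = 81/2: Σ (a_n^2+b_n^2) = 9/2.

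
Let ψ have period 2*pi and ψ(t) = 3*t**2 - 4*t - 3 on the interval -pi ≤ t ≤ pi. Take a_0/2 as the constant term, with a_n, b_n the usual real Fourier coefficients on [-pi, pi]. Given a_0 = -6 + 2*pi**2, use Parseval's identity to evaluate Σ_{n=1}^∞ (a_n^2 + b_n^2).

Parseval: a_0^2/2 + Σ_{n≥1} (a_n^2+b_n^2) = 1/pi ∫_{-pi}^{pi} ψ(t)^2 dt = -4*pi**2/3 + 18 + 18*pi**4/5.
Subtract a_0^2/2 = 2*(3 - pi**2)**2: Σ (a_n^2+b_n^2) = 8*pi**2*(20 + 3*pi**2)/15.

8*pi**2*(20 + 3*pi**2)/15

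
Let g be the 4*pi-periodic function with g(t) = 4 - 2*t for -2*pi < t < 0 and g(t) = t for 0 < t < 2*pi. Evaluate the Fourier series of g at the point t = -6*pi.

t = -6*pi differs from t = -2*pi by -1 full period(s), and the series is 4*pi-periodic.
At t = -2*pi the one-sided limits are g(-2*pi^-) = 2*pi and g(-2*pi^+) = 4 + 4*pi.
By Dirichlet's theorem the series converges to their average, [(2*pi) + (4 + 4*pi)]/2 = 2 + 3*pi.

2 + 3*pi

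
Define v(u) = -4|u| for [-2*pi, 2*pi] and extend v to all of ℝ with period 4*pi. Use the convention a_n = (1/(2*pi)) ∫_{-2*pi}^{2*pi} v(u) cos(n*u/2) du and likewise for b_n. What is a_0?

-8*pi

a_0 = (1/(2*pi)) ∫_{-2*pi}^{2*pi} v(u) du = (1/(2*pi)) · (-16*pi**2) = -8*pi.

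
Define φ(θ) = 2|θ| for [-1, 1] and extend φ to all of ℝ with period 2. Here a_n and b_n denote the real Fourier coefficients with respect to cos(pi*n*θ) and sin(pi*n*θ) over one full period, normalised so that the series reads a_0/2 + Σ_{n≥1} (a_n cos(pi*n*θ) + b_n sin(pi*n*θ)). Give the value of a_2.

a_2 = ∫_{-1}^{1} φ(θ) cos(2*pi*θ) dθ.
φ is even and cos(2*pi*θ) is even, so the integrand is even and a_2 = 2 ∫_0^{1} φ(θ) cos(2*pi*θ) dθ.
Integrating by parts (boundary term plus one more integral), an antiderivative of (2*θ) cos(2*pi*θ) is θ*sin(2*pi*θ)/pi + cos(2*pi*θ)/(2*pi**2); evaluating from 0 to 1: ∫_{0}^{1} (2*θ) cos(2*pi*θ) dθ = (1/(2*pi**2)) - (1/(2*pi**2)) = 0.
Hence a_2 = 2·(0) = 0.

0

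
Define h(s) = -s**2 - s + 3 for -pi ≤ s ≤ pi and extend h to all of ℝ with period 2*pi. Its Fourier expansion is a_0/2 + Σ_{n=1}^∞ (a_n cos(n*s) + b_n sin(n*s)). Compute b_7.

b_7 = 1/pi ∫_{-pi}^{pi} h(s) sin(7*s) ds.
Integrating by parts twice (tabular method), an antiderivative of (-s**2 - s + 3) sin(7*s) is s**2*cos(7*s)/7 - 2*s*sin(7*s)/49 + s*cos(7*s)/7 - sin(7*s)/49 - 149*cos(7*s)/343; evaluating from -pi to pi: ∫_{-pi}^{pi} (-s**2 - s + 3) sin(7*s) ds = (-pi**2/7 - pi/7 + 149/343) - (-pi**2/7 + 149/343 + pi/7) = -2*pi/7.
Hence b_7 = (1/pi)·(-2*pi/7) = -2/7.

-2/7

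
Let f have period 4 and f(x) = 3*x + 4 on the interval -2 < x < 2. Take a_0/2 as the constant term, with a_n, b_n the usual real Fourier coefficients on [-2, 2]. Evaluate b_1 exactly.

b_1 = 1/2 ∫_{-2}^{2} f(x) sin(pi*x/2) dx.
Integrating by parts (boundary term plus one more integral), an antiderivative of (3*x + 4) sin(pi*x/2) is -6*x*cos(pi*x/2)/pi + 12*sin(pi*x/2)/pi**2 - 8*cos(pi*x/2)/pi; evaluating from -2 to 2: ∫_{-2}^{2} (3*x + 4) sin(pi*x/2) dx = (20/pi) - (-4/pi) = 24/pi.
Hence b_1 = (1/2)·(24/pi) = 12/pi.

12/pi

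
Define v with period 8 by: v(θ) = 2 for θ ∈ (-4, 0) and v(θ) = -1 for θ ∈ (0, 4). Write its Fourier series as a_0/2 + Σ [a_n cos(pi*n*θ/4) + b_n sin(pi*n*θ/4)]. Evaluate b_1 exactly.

b_1 = 1/4 ∫_{-4}^{4} v(θ) sin(pi*θ/4) dθ.
Split the integral at the breakpoints.
Directly, an antiderivative of (2) sin(pi*θ/4) is -8*cos(pi*θ/4)/pi; evaluating from -4 to 0: ∫_{-4}^{0} (2) sin(pi*θ/4) dθ = (-8/pi) - (8/pi) = -16/pi.
Directly, an antiderivative of (-1) sin(pi*θ/4) is 4*cos(pi*θ/4)/pi; evaluating from 0 to 4: ∫_{0}^{4} (-1) sin(pi*θ/4) dθ = (-4/pi) - (4/pi) = -8/pi.
Summing the pieces and multiplying by (1/4) gives b_1 = -6/pi.

-6/pi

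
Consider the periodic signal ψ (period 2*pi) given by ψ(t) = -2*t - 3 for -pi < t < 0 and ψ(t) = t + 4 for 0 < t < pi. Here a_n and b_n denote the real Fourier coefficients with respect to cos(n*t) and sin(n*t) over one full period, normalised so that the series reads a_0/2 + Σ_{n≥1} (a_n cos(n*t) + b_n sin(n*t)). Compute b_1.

b_1 = 1/pi ∫_{-pi}^{pi} ψ(t) sin(t) dt.
Split the integral at the breakpoints.
Integrating by parts (boundary term plus one more integral), an antiderivative of (-2*t - 3) sin(t) is 2*t*cos(t) - 2*sin(t) + 3*cos(t); evaluating from -pi to 0: ∫_{-pi}^{0} (-2*t - 3) sin(t) dt = (3) - (-3 + 2*pi) = 6 - 2*pi.
Integrating by parts (boundary term plus one more integral), an antiderivative of (t + 4) sin(t) is -t*cos(t) + sin(t) - 4*cos(t); evaluating from 0 to pi: ∫_{0}^{pi} (t + 4) sin(t) dt = (pi + 4) - (-4) = pi + 8.
Summing the pieces and multiplying by (1/pi) gives b_1 = (14 - pi)/pi.

(14 - pi)/pi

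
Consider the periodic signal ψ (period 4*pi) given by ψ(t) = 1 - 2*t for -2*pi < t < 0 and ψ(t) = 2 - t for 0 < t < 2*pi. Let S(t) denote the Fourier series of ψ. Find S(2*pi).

t = 2*pi differs from t = -2*pi by 1 full period(s), and the series is 4*pi-periodic.
At t = -2*pi the one-sided limits are ψ(-2*pi^-) = 2 - 2*pi and ψ(-2*pi^+) = 1 + 4*pi.
By Dirichlet's theorem the series converges to their average, [(2 - 2*pi) + (1 + 4*pi)]/2 = 3/2 + pi.

3/2 + pi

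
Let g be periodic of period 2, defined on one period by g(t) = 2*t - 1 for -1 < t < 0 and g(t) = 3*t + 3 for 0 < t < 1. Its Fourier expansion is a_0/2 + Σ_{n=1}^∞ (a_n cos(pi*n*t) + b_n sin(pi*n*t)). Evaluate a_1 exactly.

-2/pi**2

a_1 = ∫_{-1}^{1} g(t) cos(pi*t) dt.
Split the integral at the breakpoints.
Integrating by parts (boundary term plus one more integral), an antiderivative of (2*t - 1) cos(pi*t) is 2*t*sin(pi*t)/pi - sin(pi*t)/pi + 2*cos(pi*t)/pi**2; evaluating from -1 to 0: ∫_{-1}^{0} (2*t - 1) cos(pi*t) dt = (2/pi**2) - (-2/pi**2) = 4/pi**2.
Integrating by parts (boundary term plus one more integral), an antiderivative of (3*t + 3) cos(pi*t) is 3*t*sin(pi*t)/pi + 3*sin(pi*t)/pi + 3*cos(pi*t)/pi**2; evaluating from 0 to 1: ∫_{0}^{1} (3*t + 3) cos(pi*t) dt = (-3/pi**2) - (3/pi**2) = -6/pi**2.
Summing the pieces gives a_1 = -2/pi**2.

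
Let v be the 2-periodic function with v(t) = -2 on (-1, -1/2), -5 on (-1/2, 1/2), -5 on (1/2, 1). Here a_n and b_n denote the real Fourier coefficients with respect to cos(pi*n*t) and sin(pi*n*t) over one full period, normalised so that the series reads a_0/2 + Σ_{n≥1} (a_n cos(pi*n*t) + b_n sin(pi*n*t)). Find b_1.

-3/pi

b_1 = ∫_{-1}^{1} v(t) sin(pi*t) dt.
Split the integral at the breakpoints.
Directly, an antiderivative of (-2) sin(pi*t) is 2*cos(pi*t)/pi; evaluating from -1 to -1/2: ∫_{-1}^{-1/2} (-2) sin(pi*t) dt = (0) - (-2/pi) = 2/pi.
Directly, an antiderivative of (-5) sin(pi*t) is 5*cos(pi*t)/pi; evaluating from -1/2 to 1/2: ∫_{-1/2}^{1/2} (-5) sin(pi*t) dt = (0) - (0) = 0.
Directly, an antiderivative of (-5) sin(pi*t) is 5*cos(pi*t)/pi; evaluating from 1/2 to 1: ∫_{1/2}^{1} (-5) sin(pi*t) dt = (-5/pi) - (0) = -5/pi.
Summing the pieces gives b_1 = -3/pi.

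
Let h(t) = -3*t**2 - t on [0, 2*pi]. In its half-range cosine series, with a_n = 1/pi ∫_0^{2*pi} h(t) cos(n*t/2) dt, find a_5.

a_5 = 1/pi ∫_0^{2*pi} (-3*t**2 - t) cos(5*t/2) dt.
Integrating by parts twice (tabular method), an antiderivative of (-3*t**2 - t) cos(5*t/2) is -6*t**2*sin(5*t/2)/5 - 2*t*sin(5*t/2)/5 - 24*t*cos(5*t/2)/25 + 48*sin(5*t/2)/125 - 4*cos(5*t/2)/25; evaluating from 0 to 2*pi: ∫_{0}^{2*pi} (-3*t**2 - t) cos(5*t/2) dt = (4/25 + 48*pi/25) - (-4/25) = 8/25 + 48*pi/25.
Hence a_5 = (1/pi)·(8/25 + 48*pi/25) = 8*(1 + 6*pi)/(25*pi).

8*(1 + 6*pi)/(25*pi)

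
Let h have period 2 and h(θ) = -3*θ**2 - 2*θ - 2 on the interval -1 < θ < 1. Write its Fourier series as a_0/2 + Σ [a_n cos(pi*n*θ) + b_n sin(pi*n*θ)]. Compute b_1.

b_1 = ∫_{-1}^{1} h(θ) sin(pi*θ) dθ.
Integrating by parts twice (tabular method), an antiderivative of (-3*θ**2 - 2*θ - 2) sin(pi*θ) is 3*θ**2*cos(pi*θ)/pi - 6*θ*sin(pi*θ)/pi**2 + 2*θ*cos(pi*θ)/pi - 2*sin(pi*θ)/pi**2 - 6*cos(pi*θ)/pi**3 + 2*cos(pi*θ)/pi; evaluating from -1 to 1: ∫_{-1}^{1} (-3*θ**2 - 2*θ - 2) sin(pi*θ) dθ = (-7/pi + 6/pi**3) - (-3/pi + 6/pi**3) = -4/pi.
Hence b_1 = -4/pi.

-4/pi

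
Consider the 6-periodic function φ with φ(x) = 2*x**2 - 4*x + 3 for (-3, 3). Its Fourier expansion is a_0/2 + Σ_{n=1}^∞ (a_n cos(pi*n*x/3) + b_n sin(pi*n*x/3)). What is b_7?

b_7 = 1/3 ∫_{-3}^{3} φ(x) sin(7*pi*x/3) dx.
Integrating by parts twice (tabular method), an antiderivative of (2*x**2 - 4*x + 3) sin(7*pi*x/3) is -6*x**2*cos(7*pi*x/3)/(7*pi) + 36*x*sin(7*pi*x/3)/(49*pi**2) + 12*x*cos(7*pi*x/3)/(7*pi) - 36*sin(7*pi*x/3)/(49*pi**2) - 9*cos(7*pi*x/3)/(7*pi) + 108*cos(7*pi*x/3)/(343*pi**3); evaluating from -3 to 3: ∫_{-3}^{3} (2*x**2 - 4*x + 3) sin(7*pi*x/3) dx = (27*(-4 + 49*pi**2)/(343*pi**3)) - (9*(-12 + 539*pi**2)/(343*pi**3)) = -72/(7*pi).
Hence b_7 = (1/3)·(-72/(7*pi)) = -24/(7*pi).

-24/(7*pi)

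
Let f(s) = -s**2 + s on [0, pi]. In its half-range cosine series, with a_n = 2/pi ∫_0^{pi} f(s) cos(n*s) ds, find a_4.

-1/4

a_4 = 2/pi ∫_0^{pi} (-s**2 + s) cos(4*s) ds.
Integrating by parts twice (tabular method), an antiderivative of (-s**2 + s) cos(4*s) is -s**2*sin(4*s)/4 + s*sin(4*s)/4 - s*cos(4*s)/8 + sin(4*s)/32 + cos(4*s)/16; evaluating from 0 to pi: ∫_{0}^{pi} (-s**2 + s) cos(4*s) ds = (1/16 - pi/8) - (1/16) = -pi/8.
Hence a_4 = (2/pi)·(-pi/8) = -1/4.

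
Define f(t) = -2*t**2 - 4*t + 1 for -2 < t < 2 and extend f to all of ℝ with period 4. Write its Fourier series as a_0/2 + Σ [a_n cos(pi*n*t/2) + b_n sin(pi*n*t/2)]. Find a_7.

a_7 = 1/2 ∫_{-2}^{2} f(t) cos(7*pi*t/2) dt.
Integrating by parts twice (tabular method), an antiderivative of (-2*t**2 - 4*t + 1) cos(7*pi*t/2) is -4*t**2*sin(7*pi*t/2)/(7*pi) - 8*t*sin(7*pi*t/2)/(7*pi) - 16*t*cos(7*pi*t/2)/(49*pi**2) + 32*sin(7*pi*t/2)/(343*pi**3) + 2*sin(7*pi*t/2)/(7*pi) - 16*cos(7*pi*t/2)/(49*pi**2); evaluating from -2 to 2: ∫_{-2}^{2} (-2*t**2 - 4*t + 1) cos(7*pi*t/2) dt = (48/(49*pi**2)) - (-16/(49*pi**2)) = 64/(49*pi**2).
Hence a_7 = (1/2)·(64/(49*pi**2)) = 32/(49*pi**2).

32/(49*pi**2)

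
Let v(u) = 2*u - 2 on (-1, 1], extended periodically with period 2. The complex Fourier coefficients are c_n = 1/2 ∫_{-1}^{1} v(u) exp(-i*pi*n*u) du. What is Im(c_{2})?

Since v is real-valued, Im(c_{2}) = -1/2 ∫_{-1}^{1} v(u) sin(2*pi*u) du = -b_{2}/2.
Integrating by parts (boundary term plus one more integral), an antiderivative of (2*u - 2) sin(2*pi*u) is -u*cos(2*pi*u)/pi + sin(2*pi*u)/(2*pi**2) + cos(2*pi*u)/pi; evaluating from -1 to 1: ∫_{-1}^{1} (2*u - 2) sin(2*pi*u) du = (0) - (2/pi) = -2/pi.
Hence Im(c_{2}) = (-1/2)·(-2/pi) = 1/pi.

1/pi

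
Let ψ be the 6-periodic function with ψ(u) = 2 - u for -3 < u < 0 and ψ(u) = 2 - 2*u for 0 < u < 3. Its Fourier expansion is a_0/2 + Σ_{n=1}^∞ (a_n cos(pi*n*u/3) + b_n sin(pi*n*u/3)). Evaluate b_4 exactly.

b_4 = 1/3 ∫_{-3}^{3} ψ(u) sin(4*pi*u/3) du.
Split the integral at the breakpoints.
Integrating by parts (boundary term plus one more integral), an antiderivative of (2 - u) sin(4*pi*u/3) is 3*u*cos(4*pi*u/3)/(4*pi) - 9*sin(4*pi*u/3)/(16*pi**2) - 3*cos(4*pi*u/3)/(2*pi); evaluating from -3 to 0: ∫_{-3}^{0} (2 - u) sin(4*pi*u/3) du = (-3/(2*pi)) - (-15/(4*pi)) = 9/(4*pi).
Integrating by parts (boundary term plus one more integral), an antiderivative of (2 - 2*u) sin(4*pi*u/3) is 3*u*cos(4*pi*u/3)/(2*pi) - 9*sin(4*pi*u/3)/(8*pi**2) - 3*cos(4*pi*u/3)/(2*pi); evaluating from 0 to 3: ∫_{0}^{3} (2 - 2*u) sin(4*pi*u/3) du = (3/pi) - (-3/(2*pi)) = 9/(2*pi).
Summing the pieces and multiplying by (1/3) gives b_4 = 9/(4*pi).

9/(4*pi)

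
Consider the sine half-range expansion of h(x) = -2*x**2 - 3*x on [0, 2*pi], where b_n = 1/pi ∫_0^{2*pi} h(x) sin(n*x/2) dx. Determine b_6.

b_6 = 1/pi ∫_0^{2*pi} (-2*x**2 - 3*x) sin(3*x) dx.
Integrating by parts twice (tabular method), an antiderivative of (-2*x**2 - 3*x) sin(3*x) is 2*x**2*cos(3*x)/3 - 4*x*sin(3*x)/9 + x*cos(3*x) - sin(3*x)/3 - 4*cos(3*x)/27; evaluating from 0 to 2*pi: ∫_{0}^{2*pi} (-2*x**2 - 3*x) sin(3*x) dx = (-4/27 + 2*pi + 8*pi**2/3) - (-4/27) = 2*pi*(3 + 4*pi)/3.
Hence b_6 = (1/pi)·(2*pi*(3 + 4*pi)/3) = 2 + 8*pi/3.

2 + 8*pi/3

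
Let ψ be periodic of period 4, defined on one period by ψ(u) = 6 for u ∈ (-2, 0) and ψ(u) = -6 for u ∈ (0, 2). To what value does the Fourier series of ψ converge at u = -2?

At u = -2 the one-sided limits are ψ(-2^-) = -6 and ψ(-2^+) = 6.
By Dirichlet's theorem the series converges to their average, [(-6) + (6)]/2 = 0.

0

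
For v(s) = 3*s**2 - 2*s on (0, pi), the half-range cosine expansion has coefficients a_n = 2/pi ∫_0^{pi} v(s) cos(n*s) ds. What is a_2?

a_2 = 2/pi ∫_0^{pi} (3*s**2 - 2*s) cos(2*s) ds.
Integrating by parts twice (tabular method), an antiderivative of (3*s**2 - 2*s) cos(2*s) is 3*s**2*sin(2*s)/2 - s*sin(2*s) + 3*s*cos(2*s)/2 - 3*sin(2*s)/4 - cos(2*s)/2; evaluating from 0 to pi: ∫_{0}^{pi} (3*s**2 - 2*s) cos(2*s) ds = (-1/2 + 3*pi/2) - (-1/2) = 3*pi/2.
Hence a_2 = (2/pi)·(3*pi/2) = 3.

3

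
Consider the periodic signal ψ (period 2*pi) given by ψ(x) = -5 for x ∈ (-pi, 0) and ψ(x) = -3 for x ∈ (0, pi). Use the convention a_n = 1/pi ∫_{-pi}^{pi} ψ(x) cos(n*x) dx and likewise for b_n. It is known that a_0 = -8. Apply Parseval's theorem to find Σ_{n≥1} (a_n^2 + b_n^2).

2

Parseval: a_0^2/2 + Σ_{n≥1} (a_n^2+b_n^2) = 1/pi ∫_{-pi}^{pi} ψ(x)^2 dx = 34.
Subtract a_0^2/2 = 32: Σ (a_n^2+b_n^2) = 2.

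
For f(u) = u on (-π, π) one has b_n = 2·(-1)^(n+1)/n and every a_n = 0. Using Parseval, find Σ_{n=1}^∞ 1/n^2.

pi**2/6

Parseval: Σ b_n^2 = (1/π) ∫_{-π}^{π} f(u)^2 du = 2*pi**2/3.
Σ b_n^2 = Σ 4/n^2, so Σ 1/n^2 = (2*pi**2/3)/4 = pi**2/6.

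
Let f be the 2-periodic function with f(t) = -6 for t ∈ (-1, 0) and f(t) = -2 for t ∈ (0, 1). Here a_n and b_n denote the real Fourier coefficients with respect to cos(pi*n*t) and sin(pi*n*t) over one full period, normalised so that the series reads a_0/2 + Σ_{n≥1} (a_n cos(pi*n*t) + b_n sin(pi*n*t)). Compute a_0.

a_0 = ∫_{-1}^{1} f(t) dt = -8.

-8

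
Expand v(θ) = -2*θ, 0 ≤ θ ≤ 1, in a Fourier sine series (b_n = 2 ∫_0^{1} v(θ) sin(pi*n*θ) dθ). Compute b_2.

b_2 = 2 ∫_0^{1} (-2*θ) sin(2*pi*θ) dθ.
Integrating by parts (boundary term plus one more integral), an antiderivative of (-2*θ) sin(2*pi*θ) is θ*cos(2*pi*θ)/pi - sin(2*pi*θ)/(2*pi**2); evaluating from 0 to 1: ∫_{0}^{1} (-2*θ) sin(2*pi*θ) dθ = (1/pi) - (0) = 1/pi.
Hence b_2 = 2·(1/pi) = 2/pi.

2/pi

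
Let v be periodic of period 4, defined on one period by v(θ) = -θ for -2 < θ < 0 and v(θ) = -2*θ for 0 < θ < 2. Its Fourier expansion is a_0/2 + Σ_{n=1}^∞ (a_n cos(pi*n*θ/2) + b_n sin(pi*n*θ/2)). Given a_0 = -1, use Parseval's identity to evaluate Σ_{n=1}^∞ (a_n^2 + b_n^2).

Parseval: a_0^2/2 + Σ_{n≥1} (a_n^2+b_n^2) = 1/2 ∫_{-2}^{2} v(θ)^2 dθ = 20/3.
Subtract a_0^2/2 = 1/2: Σ (a_n^2+b_n^2) = 37/6.

37/6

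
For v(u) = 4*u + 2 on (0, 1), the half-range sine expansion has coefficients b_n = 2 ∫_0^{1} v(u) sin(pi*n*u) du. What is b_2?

b_2 = 2 ∫_0^{1} (4*u + 2) sin(2*pi*u) du.
Integrating by parts (boundary term plus one more integral), an antiderivative of (4*u + 2) sin(2*pi*u) is -2*u*cos(2*pi*u)/pi + sin(2*pi*u)/pi**2 - cos(2*pi*u)/pi; evaluating from 0 to 1: ∫_{0}^{1} (4*u + 2) sin(2*pi*u) du = (-3/pi) - (-1/pi) = -2/pi.
Hence b_2 = 2·(-2/pi) = -4/pi.

-4/pi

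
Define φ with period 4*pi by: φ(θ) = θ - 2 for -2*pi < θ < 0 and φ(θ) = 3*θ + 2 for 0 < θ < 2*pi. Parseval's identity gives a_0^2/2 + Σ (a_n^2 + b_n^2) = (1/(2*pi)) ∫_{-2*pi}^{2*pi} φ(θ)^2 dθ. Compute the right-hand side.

(1/(2*pi)) ∫_{-2*pi}^{2*pi} φ(θ)^2 dθ = (1/(2*pi)) · (16*pi*(3 + 6*pi + 5*pi**2)/3) = 8 + 16*pi + 40*pi**2/3.

8 + 16*pi + 40*pi**2/3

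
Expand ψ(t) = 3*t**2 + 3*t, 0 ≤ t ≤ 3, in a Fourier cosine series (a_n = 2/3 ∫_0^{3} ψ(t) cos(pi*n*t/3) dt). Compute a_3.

-16/pi**2

a_3 = 2/3 ∫_0^{3} (3*t**2 + 3*t) cos(pi*t) dt.
Integrating by parts twice (tabular method), an antiderivative of (3*t**2 + 3*t) cos(pi*t) is 3*t**2*sin(pi*t)/pi + 3*t*sin(pi*t)/pi + 6*t*cos(pi*t)/pi**2 - 6*sin(pi*t)/pi**3 + 3*cos(pi*t)/pi**2; evaluating from 0 to 3: ∫_{0}^{3} (3*t**2 + 3*t) cos(pi*t) dt = (-21/pi**2) - (3/pi**2) = -24/pi**2.
Hence a_3 = (2/3)·(-24/pi**2) = -16/pi**2.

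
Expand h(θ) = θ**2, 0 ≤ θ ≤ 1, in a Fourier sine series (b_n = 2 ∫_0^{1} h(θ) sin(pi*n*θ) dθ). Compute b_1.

b_1 = 2 ∫_0^{1} (θ**2) sin(pi*θ) dθ.
Integrating by parts twice (tabular method), an antiderivative of (θ**2) sin(pi*θ) is -θ**2*cos(pi*θ)/pi + 2*θ*sin(pi*θ)/pi**2 + 2*cos(pi*θ)/pi**3; evaluating from 0 to 1: ∫_{0}^{1} (θ**2) sin(pi*θ) dθ = ((-2 + pi**2)/pi**3) - (2/pi**3) = (-4 + pi**2)/pi**3.
Hence b_1 = 2·((-4 + pi**2)/pi**3) = -8/pi**3 + 2/pi.

-8/pi**3 + 2/pi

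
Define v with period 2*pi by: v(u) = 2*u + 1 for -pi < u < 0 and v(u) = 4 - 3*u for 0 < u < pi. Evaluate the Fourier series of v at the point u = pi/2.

4 - 3*pi/2

v is continuous at u = pi/2 with value 4 - 3*pi/2, so the series converges to 4 - 3*pi/2 there.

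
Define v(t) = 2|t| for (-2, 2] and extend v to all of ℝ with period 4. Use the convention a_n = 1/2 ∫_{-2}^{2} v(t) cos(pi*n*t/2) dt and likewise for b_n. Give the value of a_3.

a_3 = 1/2 ∫_{-2}^{2} v(t) cos(3*pi*t/2) dt.
v is even and cos(3*pi*t/2) is even, so the integrand is even and a_3 = ∫_0^{2} v(t) cos(3*pi*t/2) dt.
Integrating by parts (boundary term plus one more integral), an antiderivative of (2*t) cos(3*pi*t/2) is 4*t*sin(3*pi*t/2)/(3*pi) + 8*cos(3*pi*t/2)/(9*pi**2); evaluating from 0 to 2: ∫_{0}^{2} (2*t) cos(3*pi*t/2) dt = (-8/(9*pi**2)) - (8/(9*pi**2)) = -16/(9*pi**2).
Hence a_3 = -16/(9*pi**2).

-16/(9*pi**2)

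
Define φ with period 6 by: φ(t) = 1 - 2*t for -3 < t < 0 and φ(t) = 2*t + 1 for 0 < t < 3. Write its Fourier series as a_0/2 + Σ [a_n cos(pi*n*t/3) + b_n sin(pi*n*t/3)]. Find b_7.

0

b_7 = 1/3 ∫_{-3}^{3} φ(t) sin(7*pi*t/3) dt.
φ is even and sin(7*pi*t/3) is odd, so the integrand is odd over a symmetric interval and the integral vanishes.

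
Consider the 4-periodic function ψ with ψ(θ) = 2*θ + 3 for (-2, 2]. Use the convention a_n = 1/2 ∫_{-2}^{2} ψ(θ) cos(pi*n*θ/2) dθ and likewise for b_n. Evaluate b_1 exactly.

8/pi

b_1 = 1/2 ∫_{-2}^{2} ψ(θ) sin(pi*θ/2) dθ.
Integrating by parts (boundary term plus one more integral), an antiderivative of (2*θ + 3) sin(pi*θ/2) is -4*θ*cos(pi*θ/2)/pi + 8*sin(pi*θ/2)/pi**2 - 6*cos(pi*θ/2)/pi; evaluating from -2 to 2: ∫_{-2}^{2} (2*θ + 3) sin(pi*θ/2) dθ = (14/pi) - (-2/pi) = 16/pi.
Hence b_1 = (1/2)·(16/pi) = 8/pi.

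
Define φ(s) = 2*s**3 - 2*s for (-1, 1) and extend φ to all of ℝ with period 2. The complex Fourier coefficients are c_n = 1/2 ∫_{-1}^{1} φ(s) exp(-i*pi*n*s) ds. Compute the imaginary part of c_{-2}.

Since φ is real-valued, Im(c_{-2}) = -1/2 ∫_{-1}^{1} φ(s) sin(-2*pi*s) ds = b_{2}/2.
φ is odd and sin(-2*pi*s) is odd, so the integrand is even: ∫_{-1}^{1} φ(s) sin(-2*pi*s) ds = 2∫_0^{1} φ(s) sin(-2*pi*s) ds.
Integrating by parts three times (tabular method), an antiderivative of (2*s**3 - 2*s) sin(-2*pi*s) is s**3*cos(2*pi*s)/pi - 3*s**2*sin(2*pi*s)/(2*pi**2) - s*cos(2*pi*s)/pi - 3*s*cos(2*pi*s)/(2*pi**3) + 3*sin(2*pi*s)/(4*pi**4) + sin(2*pi*s)/(2*pi**2); evaluating from 0 to 1: ∫_{0}^{1} (2*s**3 - 2*s) sin(-2*pi*s) ds = (-3/(2*pi**3)) - (0) = -3/(2*pi**3).
So ∫_{-1}^{1} φ(s) sin(-2*pi*s) ds = -3/pi**3.
Hence Im(c_{-2}) = (-1/2)·(-3/pi**3) = 3/(2*pi**3).

3/(2*pi**3)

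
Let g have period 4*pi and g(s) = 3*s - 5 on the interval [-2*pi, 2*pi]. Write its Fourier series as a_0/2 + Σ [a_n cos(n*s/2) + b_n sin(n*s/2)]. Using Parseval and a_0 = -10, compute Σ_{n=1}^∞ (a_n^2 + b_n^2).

24*pi**2

Parseval: a_0^2/2 + Σ_{n≥1} (a_n^2+b_n^2) = (1/(2*pi)) ∫_{-2*pi}^{2*pi} g(s)^2 ds = 50 + 24*pi**2.
Subtract a_0^2/2 = 50: Σ (a_n^2+b_n^2) = 24*pi**2.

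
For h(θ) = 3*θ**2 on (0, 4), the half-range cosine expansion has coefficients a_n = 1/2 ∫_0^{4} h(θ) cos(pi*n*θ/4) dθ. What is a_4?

12/pi**2

a_4 = 1/2 ∫_0^{4} (3*θ**2) cos(pi*θ) dθ.
Integrating by parts twice (tabular method), an antiderivative of (3*θ**2) cos(pi*θ) is 3*θ**2*sin(pi*θ)/pi + 6*θ*cos(pi*θ)/pi**2 - 6*sin(pi*θ)/pi**3; evaluating from 0 to 4: ∫_{0}^{4} (3*θ**2) cos(pi*θ) dθ = (24/pi**2) - (0) = 24/pi**2.
Hence a_4 = (1/2)·(24/pi**2) = 12/pi**2.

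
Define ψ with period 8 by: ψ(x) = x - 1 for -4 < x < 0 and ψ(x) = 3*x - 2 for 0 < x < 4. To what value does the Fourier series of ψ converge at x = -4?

At x = -4 the one-sided limits are ψ(-4^-) = 10 and ψ(-4^+) = -5.
By Dirichlet's theorem the series converges to their average, [(10) + (-5)]/2 = 5/2.

5/2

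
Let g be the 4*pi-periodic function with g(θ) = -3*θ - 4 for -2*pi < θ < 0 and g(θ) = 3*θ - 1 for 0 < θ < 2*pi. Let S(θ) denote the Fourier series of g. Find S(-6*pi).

-5/2 + 6*pi

θ = -6*pi differs from θ = 2*pi by -2 full period(s), and the series is 4*pi-periodic.
At θ = 2*pi the one-sided limits are g(2*pi^-) = -1 + 6*pi and g(2*pi^+) = -4 + 6*pi.
By Dirichlet's theorem the series converges to their average, [(-1 + 6*pi) + (-4 + 6*pi)]/2 = -5/2 + 6*pi.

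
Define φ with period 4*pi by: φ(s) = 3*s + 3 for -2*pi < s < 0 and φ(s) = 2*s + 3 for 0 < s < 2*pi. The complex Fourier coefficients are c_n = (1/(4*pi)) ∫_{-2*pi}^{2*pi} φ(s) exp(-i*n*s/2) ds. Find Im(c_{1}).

Since φ is real-valued, Im(c_{1}) = -(1/(4*pi)) ∫_{-2*pi}^{2*pi} φ(s) sin(s/2) ds = -b_{1}/2.
Split the integral at the breakpoints.
Integrating by parts (boundary term plus one more integral), an antiderivative of (3*s + 3) sin(s/2) is -6*s*cos(s/2) + 12*sin(s/2) - 6*cos(s/2); evaluating from -2*pi to 0: ∫_{-2*pi}^{0} (3*s + 3) sin(s/2) ds = (-6) - (6 - 12*pi) = -12 + 12*pi.
Integrating by parts (boundary term plus one more integral), an antiderivative of (2*s + 3) sin(s/2) is -4*s*cos(s/2) + 8*sin(s/2) - 6*cos(s/2); evaluating from 0 to 2*pi: ∫_{0}^{2*pi} (2*s + 3) sin(s/2) ds = (6 + 8*pi) - (-6) = 12 + 8*pi.
So ∫_{-2*pi}^{2*pi} φ(s) sin(s/2) ds = 20*pi.
Hence Im(c_{1}) = (-1/(4*pi))·(20*pi) = -5.

-5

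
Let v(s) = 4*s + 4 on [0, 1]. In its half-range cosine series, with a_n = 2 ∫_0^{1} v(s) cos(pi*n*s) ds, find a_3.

a_3 = 2 ∫_0^{1} (4*s + 4) cos(3*pi*s) ds.
Integrating by parts (boundary term plus one more integral), an antiderivative of (4*s + 4) cos(3*pi*s) is 4*s*sin(3*pi*s)/(3*pi) + 4*sin(3*pi*s)/(3*pi) + 4*cos(3*pi*s)/(9*pi**2); evaluating from 0 to 1: ∫_{0}^{1} (4*s + 4) cos(3*pi*s) ds = (-4/(9*pi**2)) - (4/(9*pi**2)) = -8/(9*pi**2).
Hence a_3 = 2·(-8/(9*pi**2)) = -16/(9*pi**2).

-16/(9*pi**2)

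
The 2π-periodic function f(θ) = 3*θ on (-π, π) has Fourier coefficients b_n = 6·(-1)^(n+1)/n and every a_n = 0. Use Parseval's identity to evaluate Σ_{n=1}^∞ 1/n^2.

Parseval: Σ b_n^2 = (1/π) ∫_{-π}^{π} f(θ)^2 dθ = 6*pi**2.
Σ b_n^2 = Σ 36/n^2, so Σ 1/n^2 = (6*pi**2)/36 = pi**2/6.

pi**2/6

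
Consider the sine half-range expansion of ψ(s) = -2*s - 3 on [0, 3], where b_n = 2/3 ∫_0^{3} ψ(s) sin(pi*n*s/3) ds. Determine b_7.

b_7 = 2/3 ∫_0^{3} (-2*s - 3) sin(7*pi*s/3) ds.
Integrating by parts (boundary term plus one more integral), an antiderivative of (-2*s - 3) sin(7*pi*s/3) is 6*s*cos(7*pi*s/3)/(7*pi) - 18*sin(7*pi*s/3)/(49*pi**2) + 9*cos(7*pi*s/3)/(7*pi); evaluating from 0 to 3: ∫_{0}^{3} (-2*s - 3) sin(7*pi*s/3) ds = (-27/(7*pi)) - (9/(7*pi)) = -36/(7*pi).
Hence b_7 = (2/3)·(-36/(7*pi)) = -24/(7*pi).

-24/(7*pi)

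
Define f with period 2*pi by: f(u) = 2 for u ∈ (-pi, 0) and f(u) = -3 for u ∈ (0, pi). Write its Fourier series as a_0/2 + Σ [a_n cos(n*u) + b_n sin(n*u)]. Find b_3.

-10/(3*pi)

b_3 = 1/pi ∫_{-pi}^{pi} f(u) sin(3*u) du.
Split the integral at the breakpoints.
Directly, an antiderivative of (2) sin(3*u) is -2*cos(3*u)/3; evaluating from -pi to 0: ∫_{-pi}^{0} (2) sin(3*u) du = (-2/3) - (2/3) = -4/3.
Directly, an antiderivative of (-3) sin(3*u) is cos(3*u); evaluating from 0 to pi: ∫_{0}^{pi} (-3) sin(3*u) du = (-1) - (1) = -2.
Summing the pieces and multiplying by (1/pi) gives b_3 = -10/(3*pi).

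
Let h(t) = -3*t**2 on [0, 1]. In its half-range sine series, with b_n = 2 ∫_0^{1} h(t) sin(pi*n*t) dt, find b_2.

b_2 = 2 ∫_0^{1} (-3*t**2) sin(2*pi*t) dt.
Integrating by parts twice (tabular method), an antiderivative of (-3*t**2) sin(2*pi*t) is 3*t**2*cos(2*pi*t)/(2*pi) - 3*t*sin(2*pi*t)/(2*pi**2) - 3*cos(2*pi*t)/(4*pi**3); evaluating from 0 to 1: ∫_{0}^{1} (-3*t**2) sin(2*pi*t) dt = (3*(-1 + 2*pi**2)/(4*pi**3)) - (-3/(4*pi**3)) = 3/(2*pi).
Hence b_2 = 2·(3/(2*pi)) = 3/pi.

3/pi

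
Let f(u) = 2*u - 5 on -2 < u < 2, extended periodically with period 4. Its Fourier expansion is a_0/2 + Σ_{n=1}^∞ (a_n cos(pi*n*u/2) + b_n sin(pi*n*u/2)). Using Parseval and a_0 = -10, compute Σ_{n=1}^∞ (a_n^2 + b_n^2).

32/3

Parseval: a_0^2/2 + Σ_{n≥1} (a_n^2+b_n^2) = 1/2 ∫_{-2}^{2} f(u)^2 du = 182/3.
Subtract a_0^2/2 = 50: Σ (a_n^2+b_n^2) = 32/3.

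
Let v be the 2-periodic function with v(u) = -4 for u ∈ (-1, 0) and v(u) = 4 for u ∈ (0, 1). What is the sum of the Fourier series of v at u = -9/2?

u = -9/2 differs from u = -1/2 by -2 full period(s), and the series is 2-periodic.
v is continuous at u = -1/2 with value -4, so the series converges to -4 there.

-4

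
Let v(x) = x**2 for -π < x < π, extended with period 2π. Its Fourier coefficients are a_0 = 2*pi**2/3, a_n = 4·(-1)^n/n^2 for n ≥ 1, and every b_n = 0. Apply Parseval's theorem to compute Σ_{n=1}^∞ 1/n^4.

Parseval: a_0^2/2 + Σ a_n^2 = (1/π) ∫_{-π}^{π} v(x)^2 dx = 2*pi**4/5.
Subtract a_0^2/2 = 2*pi**4/9: Σ a_n^2 = 8*pi**4/45.
Since a_n^2 = 16/n^4, Σ 1/n^4 = pi**4/90.

pi**4/90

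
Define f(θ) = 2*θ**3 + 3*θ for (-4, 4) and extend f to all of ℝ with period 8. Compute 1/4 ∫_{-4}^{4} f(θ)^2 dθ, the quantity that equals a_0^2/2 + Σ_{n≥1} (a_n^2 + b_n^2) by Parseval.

1/4 ∫_{-4}^{4} f(θ)^2 dθ = 1/4 · (840832/35) = 210208/35.

210208/35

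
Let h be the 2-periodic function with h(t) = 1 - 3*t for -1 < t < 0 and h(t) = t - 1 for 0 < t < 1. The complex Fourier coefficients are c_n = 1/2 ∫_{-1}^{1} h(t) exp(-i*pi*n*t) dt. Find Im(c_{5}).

Since h is real-valued, Im(c_{5}) = -1/2 ∫_{-1}^{1} h(t) sin(5*pi*t) dt = -b_{5}/2.
Split the integral at the breakpoints.
Integrating by parts (boundary term plus one more integral), an antiderivative of (1 - 3*t) sin(5*pi*t) is 3*t*cos(5*pi*t)/(5*pi) - 3*sin(5*pi*t)/(25*pi**2) - cos(5*pi*t)/(5*pi); evaluating from -1 to 0: ∫_{-1}^{0} (1 - 3*t) sin(5*pi*t) dt = (-1/(5*pi)) - (4/(5*pi)) = -1/pi.
Integrating by parts (boundary term plus one more integral), an antiderivative of (t - 1) sin(5*pi*t) is -t*cos(5*pi*t)/(5*pi) + sin(5*pi*t)/(25*pi**2) + cos(5*pi*t)/(5*pi); evaluating from 0 to 1: ∫_{0}^{1} (t - 1) sin(5*pi*t) dt = (0) - (1/(5*pi)) = -1/(5*pi).
So ∫_{-1}^{1} h(t) sin(5*pi*t) dt = -6/(5*pi).
Hence Im(c_{5}) = (-1/2)·(-6/(5*pi)) = 3/(5*pi).

3/(5*pi)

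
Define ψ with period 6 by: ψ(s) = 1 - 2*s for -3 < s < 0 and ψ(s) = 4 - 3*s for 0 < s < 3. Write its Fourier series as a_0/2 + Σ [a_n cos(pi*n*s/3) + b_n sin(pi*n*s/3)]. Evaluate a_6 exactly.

0

a_6 = 1/3 ∫_{-3}^{3} ψ(s) cos(2*pi*s) ds.
Split the integral at the breakpoints.
Integrating by parts (boundary term plus one more integral), an antiderivative of (1 - 2*s) cos(2*pi*s) is -s*sin(2*pi*s)/pi + sin(2*pi*s)/(2*pi) - cos(2*pi*s)/(2*pi**2); evaluating from -3 to 0: ∫_{-3}^{0} (1 - 2*s) cos(2*pi*s) ds = (-1/(2*pi**2)) - (-1/(2*pi**2)) = 0.
Integrating by parts (boundary term plus one more integral), an antiderivative of (4 - 3*s) cos(2*pi*s) is -3*s*sin(2*pi*s)/(2*pi) + 2*sin(2*pi*s)/pi - 3*cos(2*pi*s)/(4*pi**2); evaluating from 0 to 3: ∫_{0}^{3} (4 - 3*s) cos(2*pi*s) ds = (-3/(4*pi**2)) - (-3/(4*pi**2)) = 0.
Summing the pieces and multiplying by (1/3) gives a_6 = 0.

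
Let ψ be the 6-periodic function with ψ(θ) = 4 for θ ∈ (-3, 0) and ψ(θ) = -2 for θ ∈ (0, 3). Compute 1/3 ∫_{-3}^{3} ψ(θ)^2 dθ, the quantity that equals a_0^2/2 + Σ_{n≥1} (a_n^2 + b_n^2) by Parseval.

20

1/3 ∫_{-3}^{3} ψ(θ)^2 dθ = 1/3 · (60) = 20.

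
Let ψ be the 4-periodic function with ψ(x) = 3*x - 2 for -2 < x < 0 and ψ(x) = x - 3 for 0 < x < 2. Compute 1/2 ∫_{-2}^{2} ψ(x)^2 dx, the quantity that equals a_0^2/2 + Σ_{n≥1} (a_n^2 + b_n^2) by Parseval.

97/3

1/2 ∫_{-2}^{2} ψ(x)^2 dx = 1/2 · (194/3) = 97/3.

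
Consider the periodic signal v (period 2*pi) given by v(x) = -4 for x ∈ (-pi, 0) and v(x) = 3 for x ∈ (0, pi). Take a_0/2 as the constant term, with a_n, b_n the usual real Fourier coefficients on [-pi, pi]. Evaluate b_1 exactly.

14/pi

b_1 = 1/pi ∫_{-pi}^{pi} v(x) sin(x) dx.
Split the integral at the breakpoints.
Directly, an antiderivative of (-4) sin(x) is 4*cos(x); evaluating from -pi to 0: ∫_{-pi}^{0} (-4) sin(x) dx = (4) - (-4) = 8.
Directly, an antiderivative of (3) sin(x) is -3*cos(x); evaluating from 0 to pi: ∫_{0}^{pi} (3) sin(x) dx = (3) - (-3) = 6.
Summing the pieces and multiplying by (1/pi) gives b_1 = 14/pi.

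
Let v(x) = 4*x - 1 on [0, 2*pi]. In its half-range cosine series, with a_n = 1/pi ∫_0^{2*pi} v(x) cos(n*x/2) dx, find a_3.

a_3 = 1/pi ∫_0^{2*pi} (4*x - 1) cos(3*x/2) dx.
Integrating by parts (boundary term plus one more integral), an antiderivative of (4*x - 1) cos(3*x/2) is 8*x*sin(3*x/2)/3 - 2*sin(3*x/2)/3 + 16*cos(3*x/2)/9; evaluating from 0 to 2*pi: ∫_{0}^{2*pi} (4*x - 1) cos(3*x/2) dx = (-16/9) - (16/9) = -32/9.
Hence a_3 = (1/pi)·(-32/9) = -32/(9*pi).

-32/(9*pi)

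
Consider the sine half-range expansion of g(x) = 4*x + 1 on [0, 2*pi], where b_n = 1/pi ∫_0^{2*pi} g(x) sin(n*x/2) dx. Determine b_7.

b_7 = 1/pi ∫_0^{2*pi} (4*x + 1) sin(7*x/2) dx.
Integrating by parts (boundary term plus one more integral), an antiderivative of (4*x + 1) sin(7*x/2) is -8*x*cos(7*x/2)/7 + 16*sin(7*x/2)/49 - 2*cos(7*x/2)/7; evaluating from 0 to 2*pi: ∫_{0}^{2*pi} (4*x + 1) sin(7*x/2) dx = (2/7 + 16*pi/7) - (-2/7) = 4/7 + 16*pi/7.
Hence b_7 = (1/pi)·(4/7 + 16*pi/7) = 4*(1 + 4*pi)/(7*pi).

4*(1 + 4*pi)/(7*pi)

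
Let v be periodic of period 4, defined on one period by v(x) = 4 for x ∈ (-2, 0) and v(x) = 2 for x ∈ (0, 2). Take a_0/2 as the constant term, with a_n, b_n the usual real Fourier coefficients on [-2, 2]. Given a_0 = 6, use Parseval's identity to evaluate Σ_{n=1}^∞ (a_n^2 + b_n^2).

2

Parseval: a_0^2/2 + Σ_{n≥1} (a_n^2+b_n^2) = 1/2 ∫_{-2}^{2} v(x)^2 dx = 20.
Subtract a_0^2/2 = 18: Σ (a_n^2+b_n^2) = 2.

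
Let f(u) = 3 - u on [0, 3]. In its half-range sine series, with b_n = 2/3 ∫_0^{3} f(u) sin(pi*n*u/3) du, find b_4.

b_4 = 2/3 ∫_0^{3} (3 - u) sin(4*pi*u/3) du.
Integrating by parts (boundary term plus one more integral), an antiderivative of (3 - u) sin(4*pi*u/3) is 3*u*cos(4*pi*u/3)/(4*pi) - 9*sin(4*pi*u/3)/(16*pi**2) - 9*cos(4*pi*u/3)/(4*pi); evaluating from 0 to 3: ∫_{0}^{3} (3 - u) sin(4*pi*u/3) du = (0) - (-9/(4*pi)) = 9/(4*pi).
Hence b_4 = (2/3)·(9/(4*pi)) = 3/(2*pi).

3/(2*pi)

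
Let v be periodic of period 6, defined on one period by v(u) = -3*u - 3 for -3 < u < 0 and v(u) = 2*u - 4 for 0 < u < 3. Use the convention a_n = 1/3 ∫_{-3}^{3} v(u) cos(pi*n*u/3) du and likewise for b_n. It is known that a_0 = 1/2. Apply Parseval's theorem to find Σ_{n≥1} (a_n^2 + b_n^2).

103/8

Parseval: a_0^2/2 + Σ_{n≥1} (a_n^2+b_n^2) = 1/3 ∫_{-3}^{3} v(u)^2 du = 13.
Subtract a_0^2/2 = 1/8: Σ (a_n^2+b_n^2) = 103/8.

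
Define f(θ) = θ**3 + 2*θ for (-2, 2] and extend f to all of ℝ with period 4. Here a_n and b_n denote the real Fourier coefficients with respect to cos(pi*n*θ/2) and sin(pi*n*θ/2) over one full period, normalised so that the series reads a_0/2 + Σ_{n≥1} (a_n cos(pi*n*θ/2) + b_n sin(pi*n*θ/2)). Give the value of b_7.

24*(-4 + 49*pi**2)/(343*pi**3)

b_7 = 1/2 ∫_{-2}^{2} f(θ) sin(7*pi*θ/2) dθ.
f is odd and sin(7*pi*θ/2) is odd, so the integrand is even and b_7 = ∫_0^{2} f(θ) sin(7*pi*θ/2) dθ.
Integrating by parts three times (tabular method), an antiderivative of (θ**3 + 2*θ) sin(7*pi*θ/2) is -2*θ**3*cos(7*pi*θ/2)/(7*pi) + 12*θ**2*sin(7*pi*θ/2)/(49*pi**2) - 4*θ*cos(7*pi*θ/2)/(7*pi) + 48*θ*cos(7*pi*θ/2)/(343*pi**3) - 96*sin(7*pi*θ/2)/(2401*pi**4) + 8*sin(7*pi*θ/2)/(49*pi**2); evaluating from 0 to 2: ∫_{0}^{2} (θ**3 + 2*θ) sin(7*pi*θ/2) dθ = (24*(-4 + 49*pi**2)/(343*pi**3)) - (0) = 24*(-4 + 49*pi**2)/(343*pi**3).
Hence b_7 = 24*(-4 + 49*pi**2)/(343*pi**3).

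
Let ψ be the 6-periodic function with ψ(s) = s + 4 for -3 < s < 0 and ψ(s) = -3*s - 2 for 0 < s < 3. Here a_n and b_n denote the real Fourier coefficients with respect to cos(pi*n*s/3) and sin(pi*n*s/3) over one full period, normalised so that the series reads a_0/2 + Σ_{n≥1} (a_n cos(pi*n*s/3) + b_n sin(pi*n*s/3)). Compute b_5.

b_5 = 1/3 ∫_{-3}^{3} ψ(s) sin(5*pi*s/3) ds.
Split the integral at the breakpoints.
Integrating by parts (boundary term plus one more integral), an antiderivative of (s + 4) sin(5*pi*s/3) is -3*s*cos(5*pi*s/3)/(5*pi) + 9*sin(5*pi*s/3)/(25*pi**2) - 12*cos(5*pi*s/3)/(5*pi); evaluating from -3 to 0: ∫_{-3}^{0} (s + 4) sin(5*pi*s/3) ds = (-12/(5*pi)) - (3/(5*pi)) = -3/pi.
Integrating by parts (boundary term plus one more integral), an antiderivative of (-3*s - 2) sin(5*pi*s/3) is 9*s*cos(5*pi*s/3)/(5*pi) - 27*sin(5*pi*s/3)/(25*pi**2) + 6*cos(5*pi*s/3)/(5*pi); evaluating from 0 to 3: ∫_{0}^{3} (-3*s - 2) sin(5*pi*s/3) ds = (-33/(5*pi)) - (6/(5*pi)) = -39/(5*pi).
Summing the pieces and multiplying by (1/3) gives b_5 = -18/(5*pi).

-18/(5*pi)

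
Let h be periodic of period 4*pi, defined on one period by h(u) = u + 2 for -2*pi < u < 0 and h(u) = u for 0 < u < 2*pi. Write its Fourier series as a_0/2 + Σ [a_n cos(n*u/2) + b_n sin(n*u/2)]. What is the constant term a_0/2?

a_0 = (1/(2*pi)) ∫_{-2*pi}^{2*pi} h(u) du = (1/(2*pi)) · (4*pi) = 2.
So the constant term a_0/2 = 1.

1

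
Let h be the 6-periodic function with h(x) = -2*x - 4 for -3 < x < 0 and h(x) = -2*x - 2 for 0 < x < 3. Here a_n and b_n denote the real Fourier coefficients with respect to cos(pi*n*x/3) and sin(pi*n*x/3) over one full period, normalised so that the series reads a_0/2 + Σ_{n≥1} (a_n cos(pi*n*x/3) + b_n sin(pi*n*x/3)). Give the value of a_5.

0

a_5 = 1/3 ∫_{-3}^{3} h(x) cos(5*pi*x/3) dx.
Split the integral at the breakpoints.
Integrating by parts (boundary term plus one more integral), an antiderivative of (-2*x - 4) cos(5*pi*x/3) is -6*x*sin(5*pi*x/3)/(5*pi) - 12*sin(5*pi*x/3)/(5*pi) - 18*cos(5*pi*x/3)/(25*pi**2); evaluating from -3 to 0: ∫_{-3}^{0} (-2*x - 4) cos(5*pi*x/3) dx = (-18/(25*pi**2)) - (18/(25*pi**2)) = -36/(25*pi**2).
Integrating by parts (boundary term plus one more integral), an antiderivative of (-2*x - 2) cos(5*pi*x/3) is -6*x*sin(5*pi*x/3)/(5*pi) - 6*sin(5*pi*x/3)/(5*pi) - 18*cos(5*pi*x/3)/(25*pi**2); evaluating from 0 to 3: ∫_{0}^{3} (-2*x - 2) cos(5*pi*x/3) dx = (18/(25*pi**2)) - (-18/(25*pi**2)) = 36/(25*pi**2).
Summing the pieces and multiplying by (1/3) gives a_5 = 0.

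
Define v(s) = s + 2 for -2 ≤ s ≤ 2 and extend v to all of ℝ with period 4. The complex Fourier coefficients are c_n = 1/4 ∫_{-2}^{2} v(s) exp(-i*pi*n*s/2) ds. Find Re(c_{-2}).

0

Since v is real-valued, Re(c_{-2}) = 1/4 ∫_{-2}^{2} v(s) cos(-pi*s) ds = a_{2}/2.
Integrating by parts (boundary term plus one more integral), an antiderivative of (s + 2) cos(-pi*s) is s*sin(pi*s)/pi + 2*sin(pi*s)/pi + cos(pi*s)/pi**2; evaluating from -2 to 2: ∫_{-2}^{2} (s + 2) cos(-pi*s) ds = (pi**(-2)) - (pi**(-2)) = 0.
Hence Re(c_{-2}) = (1/4)·(0) = 0.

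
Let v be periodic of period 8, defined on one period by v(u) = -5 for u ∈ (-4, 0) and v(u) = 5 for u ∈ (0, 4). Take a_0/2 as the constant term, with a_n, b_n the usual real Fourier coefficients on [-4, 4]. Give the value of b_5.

b_5 = 1/4 ∫_{-4}^{4} v(u) sin(5*pi*u/4) du.
v is odd and sin(5*pi*u/4) is odd, so the integrand is even and b_5 = 1/2 ∫_0^{4} v(u) sin(5*pi*u/4) du.
Directly, an antiderivative of (5) sin(5*pi*u/4) is -4*cos(5*pi*u/4)/pi; evaluating from 0 to 4: ∫_{0}^{4} (5) sin(5*pi*u/4) du = (4/pi) - (-4/pi) = 8/pi.
Hence b_5 = (1/2)·(8/pi) = 4/pi.

4/pi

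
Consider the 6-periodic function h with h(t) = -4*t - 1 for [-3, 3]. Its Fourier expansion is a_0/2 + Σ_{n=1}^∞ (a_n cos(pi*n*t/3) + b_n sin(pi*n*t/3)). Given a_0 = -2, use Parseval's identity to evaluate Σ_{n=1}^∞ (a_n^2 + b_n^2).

96

Parseval: a_0^2/2 + Σ_{n≥1} (a_n^2+b_n^2) = 1/3 ∫_{-3}^{3} h(t)^2 dt = 98.
Subtract a_0^2/2 = 2: Σ (a_n^2+b_n^2) = 96.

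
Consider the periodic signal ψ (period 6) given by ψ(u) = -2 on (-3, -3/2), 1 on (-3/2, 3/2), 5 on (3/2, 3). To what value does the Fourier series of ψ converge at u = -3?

u = -3 differs from u = 3 by -1 full period(s), and the series is 6-periodic.
At u = 3 the one-sided limits are ψ(3^-) = 5 and ψ(3^+) = -2.
By Dirichlet's theorem the series converges to their average, [(5) + (-2)]/2 = 3/2.

3/2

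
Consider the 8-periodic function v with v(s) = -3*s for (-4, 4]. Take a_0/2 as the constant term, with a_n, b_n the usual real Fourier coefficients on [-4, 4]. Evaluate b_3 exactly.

-8/pi

b_3 = 1/4 ∫_{-4}^{4} v(s) sin(3*pi*s/4) ds.
v is odd and sin(3*pi*s/4) is odd, so the integrand is even and b_3 = 1/2 ∫_0^{4} v(s) sin(3*pi*s/4) ds.
Integrating by parts (boundary term plus one more integral), an antiderivative of (-3*s) sin(3*pi*s/4) is 4*s*cos(3*pi*s/4)/pi - 16*sin(3*pi*s/4)/(3*pi**2); evaluating from 0 to 4: ∫_{0}^{4} (-3*s) sin(3*pi*s/4) ds = (-16/pi) - (0) = -16/pi.
Hence b_3 = (1/2)·(-16/pi) = -8/pi.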